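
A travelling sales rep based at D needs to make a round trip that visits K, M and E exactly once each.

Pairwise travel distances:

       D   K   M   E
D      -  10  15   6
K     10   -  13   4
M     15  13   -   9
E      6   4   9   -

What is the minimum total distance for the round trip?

There are 3 distinct closed tours to check (reversals are equivalent).
D → K → M → E → D: 10+13+9+6 = 38
D → K → E → M → D: 10+4+9+15 = 38
D → M → K → E → D: 15+13+4+6 = 38
The minimum is 38.
One optimal route: D → K → M → E → D (or its reverse).

Shortest round trip = 38.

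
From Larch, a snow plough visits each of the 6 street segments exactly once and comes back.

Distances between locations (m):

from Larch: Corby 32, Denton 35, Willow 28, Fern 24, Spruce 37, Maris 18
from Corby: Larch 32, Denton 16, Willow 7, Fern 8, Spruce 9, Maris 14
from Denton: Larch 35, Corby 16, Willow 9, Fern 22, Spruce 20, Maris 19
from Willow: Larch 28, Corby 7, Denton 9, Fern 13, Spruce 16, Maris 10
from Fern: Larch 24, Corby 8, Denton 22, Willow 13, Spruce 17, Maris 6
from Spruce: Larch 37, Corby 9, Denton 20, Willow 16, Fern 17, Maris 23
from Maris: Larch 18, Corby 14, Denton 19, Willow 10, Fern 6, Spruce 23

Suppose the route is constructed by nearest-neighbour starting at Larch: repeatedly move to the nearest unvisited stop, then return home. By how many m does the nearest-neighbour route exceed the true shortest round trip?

Excess over optimum: 7 m.

Larch: Maris=18, Fern=24, Willow=28, Corby=32, Denton=35, Spruce=37 ⇒ Maris
Maris: Fern=6, Willow=10, Corby=14, Denton=19, Spruce=23 ⇒ Fern
Fern: Corby=8, Willow=13, Spruce=17, Denton=22 ⇒ Corby
Corby: Willow=7, Spruce=9, Denton=16 ⇒ Willow
Willow: Denton=9, Spruce=16 ⇒ Denton
Denton: Spruce=20 ⇒ Spruce
NN route Larch → Maris → Fern → Corby → Willow → Denton → Spruce → Larch costs 105.
Optimal: Larch → Willow → Denton → Spruce → Corby → Fern → Maris → Larch costs 98 (by enumerating all 360 distinct tours).
Excess = 105 − 98 = 7.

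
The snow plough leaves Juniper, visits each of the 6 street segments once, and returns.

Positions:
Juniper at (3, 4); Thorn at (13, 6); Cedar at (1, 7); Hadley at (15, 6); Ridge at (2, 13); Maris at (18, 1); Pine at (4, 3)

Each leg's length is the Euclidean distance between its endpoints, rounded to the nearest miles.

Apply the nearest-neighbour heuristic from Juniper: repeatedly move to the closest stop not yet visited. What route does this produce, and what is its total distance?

Total distance 48 miles via the nearest-neighbour route Juniper → Pine → Cedar → Ridge → Thorn → Hadley → Maris → Juniper.

At Juniper the remaining stops are Pine 1, Cedar 4, Ridge 9, Thorn 10, Hadley 12, Maris 15; go to Pine.
At Pine the remaining stops are Cedar 5, Thorn 9, Ridge 10, Hadley 11, Maris 14; go to Cedar.
At Cedar the remaining stops are Ridge 6, Thorn 12, Hadley 14, Maris 18; go to Ridge.
At Ridge the remaining stops are Thorn 13, Hadley 15, Maris 20; go to Thorn.
At Thorn the remaining stops are Hadley 2, Maris 7; go to Hadley.
At Hadley the remaining stops are Maris 6; go to Maris.
Return Maris→Juniper: 15.
Total = 1 + 5 + 6 + 13 + 2 + 6 + 15 = 48.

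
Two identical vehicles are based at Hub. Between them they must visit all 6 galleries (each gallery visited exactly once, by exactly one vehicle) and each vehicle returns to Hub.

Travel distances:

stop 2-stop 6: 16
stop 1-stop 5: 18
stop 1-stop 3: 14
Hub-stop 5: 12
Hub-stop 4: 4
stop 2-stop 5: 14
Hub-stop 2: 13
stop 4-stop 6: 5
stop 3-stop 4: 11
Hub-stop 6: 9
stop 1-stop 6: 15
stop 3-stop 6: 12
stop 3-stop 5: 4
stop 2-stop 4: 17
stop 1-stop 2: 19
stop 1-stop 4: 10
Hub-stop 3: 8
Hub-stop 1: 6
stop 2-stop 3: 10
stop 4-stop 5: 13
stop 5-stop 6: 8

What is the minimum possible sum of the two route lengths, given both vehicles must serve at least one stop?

Check every non-empty split of the stops between the two vehicles; for each half take its own optimal tour:
  {stop 1} + {stop 2, stop 3, stop 4, stop 5, stop 6}: 12 + 44 = 56
  {stop 2} + {stop 1, stop 3, stop 4, stop 5, stop 6}: 26 + 41 = 67
  {stop 1, stop 2} + {stop 3, stop 4, stop 5, stop 6}: 38 + 29 = 67
  {stop 3} + {stop 1, stop 2, stop 4, stop 5, stop 6}: 16 + 56 = 72
  {stop 1, stop 3} + {stop 2, stop 4, stop 5, stop 6}: 28 + 44 = 72
  {stop 2, stop 3} + {stop 1, stop 4, stop 5, stop 6}: 31 + 41 = 72
  … (31 splits in total)
Best: vehicle 1 Hub → stop 1 → Hub = 12; vehicle 2 Hub → stop 2 → stop 3 → stop 5 → stop 6 → stop 4 → Hub = 44; combined 56.

Minimum combined distance: 56.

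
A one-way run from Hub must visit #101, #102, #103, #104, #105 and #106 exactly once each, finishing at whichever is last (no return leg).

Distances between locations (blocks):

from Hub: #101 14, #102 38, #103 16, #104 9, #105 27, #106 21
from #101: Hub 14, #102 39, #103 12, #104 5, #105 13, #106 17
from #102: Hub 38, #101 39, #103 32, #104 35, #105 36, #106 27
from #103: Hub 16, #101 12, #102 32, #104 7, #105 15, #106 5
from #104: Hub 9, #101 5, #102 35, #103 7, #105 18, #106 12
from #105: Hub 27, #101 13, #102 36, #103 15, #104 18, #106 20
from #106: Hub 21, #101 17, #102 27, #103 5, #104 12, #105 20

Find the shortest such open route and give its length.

There are 6! = 720 possible orderings.
Hub - #101 - #102 - #103 - #104 - #105 - #106: 14+39+32+7+18+20 = 130
Hub - #101 - #102 - #103 - #104 - #106 - #105: 14+39+32+7+12+20 = 124
Hub - #101 - #102 - #103 - #105 - #104 - #106: 14+39+32+15+18+12 = 130
Hub - #101 - #102 - #103 - #105 - #106 - #104: 14+39+32+15+20+12 = 132
Hub - #101 - #102 - #103 - #106 - #104 - #105: 14+39+32+5+12+18 = 120
Hub - #101 - #102 - #103 - #106 - #105 - #104: 14+39+32+5+20+18 = 128
Hub - #101 - #102 - #104 - #103 - #105 - #106: 14+39+35+7+15+20 = 130
Hub - #101 - #102 - #104 - #103 - #106 - #105: 14+39+35+7+5+20 = 120
… (712 more)
Hub - #104 - #101 - #105 - #103 - #106 - #102: 9+5+13+15+5+27 = 74  ← best
The minimum is 74.
One shortest path: Hub → #104 → #101 → #105 → #103 → #106 → #102.

Shortest open route: 74 blocks.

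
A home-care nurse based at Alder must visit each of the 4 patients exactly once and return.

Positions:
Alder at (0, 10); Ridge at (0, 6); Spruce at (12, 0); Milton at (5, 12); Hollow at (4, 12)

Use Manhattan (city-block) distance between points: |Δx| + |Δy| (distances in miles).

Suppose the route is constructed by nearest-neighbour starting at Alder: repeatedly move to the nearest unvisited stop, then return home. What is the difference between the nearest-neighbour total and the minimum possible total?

From Alder: Ridge=4, Hollow=6, Milton=7, Spruce=22 → choose Ridge (4).
From Ridge: Hollow=10, Milton=11, Spruce=18 → choose Hollow (10).
From Hollow: Milton=1, Spruce=20 → choose Milton (1).
From Milton: Spruce=19 → choose Spruce (19).
NN route Alder → Ridge → Hollow → Milton → Spruce → Alder costs 56.
Optimal: Alder → Ridge → Spruce → Milton → Hollow → Alder costs 48 (by enumerating all 12 distinct tours).
Excess = 56 − 48 = 8.

Excess over optimum: 8 miles.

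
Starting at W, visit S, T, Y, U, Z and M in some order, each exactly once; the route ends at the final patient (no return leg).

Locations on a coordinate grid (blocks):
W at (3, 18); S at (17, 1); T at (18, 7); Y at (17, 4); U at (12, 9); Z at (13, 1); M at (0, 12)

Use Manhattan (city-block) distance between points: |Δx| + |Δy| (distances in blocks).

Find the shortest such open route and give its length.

There are 6! = 720 possible orderings.
W - S - T - Y - U - Z - M: 31+7+4+10+9+24 = 85
W - S - T - Y - U - M - Z: 31+7+4+10+15+24 = 91
W - S - T - Y - Z - U - M: 31+7+4+7+9+15 = 73
W - S - T - Y - Z - M - U: 31+7+4+7+24+15 = 88
W - S - T - Y - M - U - Z: 31+7+4+25+15+9 = 91
W - S - T - Y - M - Z - U: 31+7+4+25+24+9 = 100
W - S - T - U - Y - Z - M: 31+7+8+10+7+24 = 87
W - S - T - U - Y - M - Z: 31+7+8+10+25+24 = 105
… (712 more)
W - M - U - T - Y - S - Z: 9+15+8+4+3+4 = 43  ← best
The minimum is 43.
One shortest path: W → M → U → T → Y → S → Z.

43 blocks — the minimum one-way total.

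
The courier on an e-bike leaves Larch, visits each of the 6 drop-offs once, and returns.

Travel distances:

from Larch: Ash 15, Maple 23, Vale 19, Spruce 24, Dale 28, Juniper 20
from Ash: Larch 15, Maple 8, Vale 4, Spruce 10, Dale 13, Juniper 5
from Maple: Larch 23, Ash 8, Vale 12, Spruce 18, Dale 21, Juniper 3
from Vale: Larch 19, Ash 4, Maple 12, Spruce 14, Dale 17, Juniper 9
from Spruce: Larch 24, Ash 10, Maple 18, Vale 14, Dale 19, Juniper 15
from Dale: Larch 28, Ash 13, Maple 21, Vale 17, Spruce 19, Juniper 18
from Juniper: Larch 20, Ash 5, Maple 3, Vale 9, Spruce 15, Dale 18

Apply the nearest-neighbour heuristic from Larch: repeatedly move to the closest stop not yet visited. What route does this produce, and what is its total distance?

At Larch the remaining stops are Ash 15, Vale 19, Juniper 20, Maple 23, Spruce 24, Dale 28; go to Ash.
At Ash the remaining stops are Vale 4, Juniper 5, Maple 8, Spruce 10, Dale 13; go to Vale.
At Vale the remaining stops are Juniper 9, Maple 12, Spruce 14, Dale 17; go to Juniper.
At Juniper the remaining stops are Maple 3, Spruce 15, Dale 18; go to Maple.
At Maple the remaining stops are Spruce 18, Dale 21; go to Spruce.
At Spruce the remaining stops are Dale 19; go to Dale.
Return Dale→Larch: 28.
Total = 15 + 4 + 9 + 3 + 18 + 19 + 28 = 96.

Nearest-neighbour total = 96; route Larch → Ash → Vale → Juniper → Maple → Spruce → Dale → Larch.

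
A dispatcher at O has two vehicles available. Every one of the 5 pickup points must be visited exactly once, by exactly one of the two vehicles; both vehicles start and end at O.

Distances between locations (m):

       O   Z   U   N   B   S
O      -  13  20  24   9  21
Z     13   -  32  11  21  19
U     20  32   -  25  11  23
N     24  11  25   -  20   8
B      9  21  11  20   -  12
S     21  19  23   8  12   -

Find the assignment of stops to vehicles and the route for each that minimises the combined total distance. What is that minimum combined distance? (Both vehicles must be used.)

93 m — the smallest possible combined total.

Check every non-empty split of the stops between the two vehicles; for each half take its own optimal tour:
  {Z} + {U, N, B, S}: 26 + 74 = 100
  {U} + {Z, N, B, S}: 40 + 53 = 93
  {Z, U} + {N, B, S}: 65 + 53 = 118
  {N} + {Z, U, B, S}: 48 + 75 = 123
  {Z, N} + {U, B, S}: 48 + 64 = 112
  {U, N} + {Z, B, S}: 69 + 53 = 122
  … (15 splits in total)
Best: vehicle 1 O → U → O = 40; vehicle 2 O → Z → N → S → B → O = 53; combined 93.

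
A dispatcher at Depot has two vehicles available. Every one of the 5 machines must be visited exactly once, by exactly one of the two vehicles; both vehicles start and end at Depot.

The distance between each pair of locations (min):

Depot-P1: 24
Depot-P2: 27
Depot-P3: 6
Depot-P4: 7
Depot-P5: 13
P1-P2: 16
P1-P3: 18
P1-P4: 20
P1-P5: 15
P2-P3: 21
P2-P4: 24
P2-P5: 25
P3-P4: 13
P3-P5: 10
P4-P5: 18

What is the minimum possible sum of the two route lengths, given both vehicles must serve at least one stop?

Check every non-empty split of the stops between the two vehicles; for each half take its own optimal tour:
  {P1} + {P2, P3, P4, P5}: 48 + 72 = 120
  {P2} + {P1, P3, P4, P5}: 54 + 58 = 112
  {P1, P2} + {P3, P4, P5}: 67 + 41 = 108
  {P3} + {P1, P2, P4, P5}: 12 + 75 = 87
  {P1, P3} + {P2, P4, P5}: 48 + 69 = 117
  {P2, P3} + {P1, P4, P5}: 54 + 55 = 109
  … (15 splits in total)
  {P4} + {P1, P2, P3, P5}: 14 + 71 = 85  ← best
Best: vehicle 1 Depot → P4 → Depot = 14; vehicle 2 Depot → P3 → P2 → P1 → P5 → Depot = 71; combined 85.

85 min — the smallest possible combined total.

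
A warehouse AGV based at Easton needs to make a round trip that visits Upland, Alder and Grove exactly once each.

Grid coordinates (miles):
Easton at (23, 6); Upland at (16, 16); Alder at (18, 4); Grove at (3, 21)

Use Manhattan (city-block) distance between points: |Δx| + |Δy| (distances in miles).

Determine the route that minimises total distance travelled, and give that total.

74 miles — the shortest possible round trip.

With 3 stops there are 3!/2 = 3 distinct round trips (a route and its reverse cost the same).
Easton-Upland-Alder-Grove-Easton: 17+14+32+35 = 98
Easton-Upland-Grove-Alder-Easton: 17+18+32+7 = 74
Easton-Alder-Upland-Grove-Easton: 7+14+18+35 = 74
The minimum is 74.
One optimal route: Easton → Upland → Grove → Alder → Easton (or its reverse).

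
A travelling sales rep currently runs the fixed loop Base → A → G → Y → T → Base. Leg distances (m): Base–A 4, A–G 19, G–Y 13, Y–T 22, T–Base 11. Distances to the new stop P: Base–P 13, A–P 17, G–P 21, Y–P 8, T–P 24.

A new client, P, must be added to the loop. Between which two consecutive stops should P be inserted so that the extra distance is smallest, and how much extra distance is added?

Insertion cost between consecutive stops i–j is d(i,P) + d(P,j) − d(i,j):
  between Base and A: 13 + 17 − 4 = 26
  between A and G: 17 + 21 − 19 = 19
  between G and Y: 21 + 8 − 13 = 16
  between Y and T: 8 + 24 − 22 = 10
  between T and Base: 24 + 13 − 11 = 26
Cheapest insertion is between Y and T, adding 10.
New total = 69 + 10 = 79.

Minimum extra distance: 10 m, inserting P between Y and T.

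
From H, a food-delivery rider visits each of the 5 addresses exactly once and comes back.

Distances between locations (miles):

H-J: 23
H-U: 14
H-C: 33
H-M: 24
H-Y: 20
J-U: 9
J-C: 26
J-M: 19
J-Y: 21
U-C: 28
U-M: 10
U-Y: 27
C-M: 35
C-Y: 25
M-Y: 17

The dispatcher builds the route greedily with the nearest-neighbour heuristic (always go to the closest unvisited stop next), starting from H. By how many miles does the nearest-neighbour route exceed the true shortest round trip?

From H: U=14, Y=20, J=23, M=24, C=33 → choose U (14).
From U: J=9, M=10, Y=27, C=28 → choose J (9).
From J: M=19, Y=21, C=26 → choose M (19).
From M: Y=17, C=35 → choose Y (17).
From Y: C=25 → choose C (25).
NN route H → U → J → M → Y → C → H costs 117.
Optimal: H → U → M → J → C → Y → H costs 114 (by enumerating all 60 distinct tours).
Excess = 117 − 114 = 3.

The nearest-neighbour route is 3 miles longer than optimal.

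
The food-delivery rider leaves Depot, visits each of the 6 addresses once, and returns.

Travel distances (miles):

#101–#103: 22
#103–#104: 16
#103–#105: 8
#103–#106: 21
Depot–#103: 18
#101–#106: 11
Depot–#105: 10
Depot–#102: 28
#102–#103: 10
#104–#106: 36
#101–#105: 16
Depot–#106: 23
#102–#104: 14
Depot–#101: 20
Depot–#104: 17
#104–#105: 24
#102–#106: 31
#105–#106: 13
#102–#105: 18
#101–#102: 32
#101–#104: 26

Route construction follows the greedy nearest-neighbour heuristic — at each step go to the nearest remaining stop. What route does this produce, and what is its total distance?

From Depot: distances to unvisited — #105=10, #104=17, #103=18, #101=20, #106=23, #102=28. Nearest is #105 (10).
From #105: distances to unvisited — #103=8, #106=13, #101=16, #102=18, #104=24. Nearest is #103 (8).
From #103: distances to unvisited — #102=10, #104=16, #106=21, #101=22. Nearest is #102 (10).
From #102: distances to unvisited — #104=14, #106=31, #101=32. Nearest is #104 (14).
From #104: distances to unvisited — #101=26, #106=36. Nearest is #101 (26).
From #101: distances to unvisited — #106=11. Nearest is #106 (11).
Return #106→Depot: 23.
Total = 10 + 8 + 10 + 14 + 26 + 11 + 23 = 102.

Total distance 102 miles via the nearest-neighbour route Depot → #105 → #103 → #102 → #104 → #101 → #106 → Depot.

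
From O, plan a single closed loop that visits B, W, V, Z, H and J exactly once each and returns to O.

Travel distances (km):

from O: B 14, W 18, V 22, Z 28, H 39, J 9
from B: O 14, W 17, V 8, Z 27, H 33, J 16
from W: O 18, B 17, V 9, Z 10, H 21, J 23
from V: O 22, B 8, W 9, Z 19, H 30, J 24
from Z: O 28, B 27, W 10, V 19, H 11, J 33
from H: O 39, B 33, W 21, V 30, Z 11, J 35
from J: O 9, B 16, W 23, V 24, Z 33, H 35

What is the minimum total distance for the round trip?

With 6 stops there are 6!/2 = 360 distinct round trips (a route and its reverse cost the same).
O → B → W → V → Z → H → J → O: 14+17+9+19+11+35+9 = 114
O → B → W → V → Z → J → H → O: 14+17+9+19+33+35+39 = 166
O → B → W → V → H → Z → J → O: 14+17+9+30+11+33+9 = 123
O → B → W → V → H → J → Z → O: 14+17+9+30+35+33+28 = 166
O → B → W → V → J → Z → H → O: 14+17+9+24+33+11+39 = 147
O → B → W → V → J → H → Z → O: 14+17+9+24+35+11+28 = 138
O → B → W → Z → V → H → J → O: 14+17+10+19+30+35+9 = 134
O → B → W → Z → V → J → H → O: 14+17+10+19+24+35+39 = 158
… (352 more)
O → B → V → W → Z → H → J → O: 14+8+9+10+11+35+9 = 96  ← best
The minimum is 96.
One optimal route: O → B → V → W → Z → H → J → O (or its reverse).

Minimum total distance: 96 km.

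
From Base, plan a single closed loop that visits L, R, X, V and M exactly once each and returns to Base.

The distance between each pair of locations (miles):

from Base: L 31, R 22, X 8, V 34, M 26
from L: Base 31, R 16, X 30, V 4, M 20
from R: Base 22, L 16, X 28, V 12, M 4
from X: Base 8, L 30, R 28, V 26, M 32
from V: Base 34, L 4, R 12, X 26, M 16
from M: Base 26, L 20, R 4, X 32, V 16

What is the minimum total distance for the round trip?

Shortest round trip = 84 miles.

Base→L→R→X→V→M→Base: 31+16+28+26+16+26 = 143
Base→L→R→X→M→V→Base: 31+16+28+32+16+34 = 157
Base→L→R→V→X→M→Base: 31+16+12+26+32+26 = 143
Base→L→R→V→M→X→Base: 31+16+12+16+32+8 = 115
Base→L→R→M→X→V→Base: 31+16+4+32+26+34 = 143
Base→L→R→M→V→X→Base: 31+16+4+16+26+8 = 101
Base→L→X→R→V→M→Base: 31+30+28+12+16+26 = 143
Base→L→X→R→M→V→Base: 31+30+28+4+16+34 = 143
Base→L→X→V→R→M→Base: 31+30+26+12+4+26 = 129
Base→L→X→V→M→R→Base: 31+30+26+16+4+22 = 129
Base→L→X→M→R→V→Base: 31+30+32+4+12+34 = 143
Base→L→X→M→V→R→Base: 31+30+32+16+12+22 = 143
Base→L→V→R→X→M→Base: 31+4+12+28+32+26 = 133
Base→L→V→R→M→X→Base: 31+4+12+4+32+8 = 91
… (46 more)
Base→R→M→L→V→X→Base: 22+4+20+4+26+8 = 84  ← best
The minimum is 84.
One optimal route: Base → R → M → L → V → X → Base (or its reverse).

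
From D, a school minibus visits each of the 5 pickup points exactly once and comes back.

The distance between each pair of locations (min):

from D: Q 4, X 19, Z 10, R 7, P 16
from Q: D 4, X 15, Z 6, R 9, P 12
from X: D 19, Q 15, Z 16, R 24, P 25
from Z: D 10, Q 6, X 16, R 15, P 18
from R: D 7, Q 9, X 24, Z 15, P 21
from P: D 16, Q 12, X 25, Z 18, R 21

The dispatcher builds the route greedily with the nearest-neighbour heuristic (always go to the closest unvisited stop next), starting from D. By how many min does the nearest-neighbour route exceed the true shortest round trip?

From D: Q=4, R=7, Z=10, P=16, X=19 → choose Q (4).
From Q: Z=6, R=9, P=12, X=15 → choose Z (6).
From Z: R=15, X=16, P=18 → choose R (15).
From R: P=21, X=24 → choose P (21).
From P: X=25 → choose X (25).
NN route D → Q → Z → R → P → X → D costs 90.
Optimal: D → Q → Z → X → P → R → D costs 79 (by enumerating all 60 distinct tours).
Excess = 90 − 79 = 11.

Excess over optimum: 11 min.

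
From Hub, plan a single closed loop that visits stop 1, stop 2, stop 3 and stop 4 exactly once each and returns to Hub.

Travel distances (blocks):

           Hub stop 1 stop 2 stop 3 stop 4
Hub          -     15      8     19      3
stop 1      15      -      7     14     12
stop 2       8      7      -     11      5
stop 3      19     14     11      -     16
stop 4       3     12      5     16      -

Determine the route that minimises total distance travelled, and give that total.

Shortest round trip = 48 blocks.

Hub → stop 1 → stop 2 → stop 3 → stop 4 → Hub: 15+7+11+16+3 = 52
Hub → stop 1 → stop 2 → stop 4 → stop 3 → Hub: 15+7+5+16+19 = 62
Hub → stop 1 → stop 3 → stop 2 → stop 4 → Hub: 15+14+11+5+3 = 48
Hub → stop 1 → stop 3 → stop 4 → stop 2 → Hub: 15+14+16+5+8 = 58
Hub → stop 1 → stop 4 → stop 2 → stop 3 → Hub: 15+12+5+11+19 = 62
Hub → stop 1 → stop 4 → stop 3 → stop 2 → Hub: 15+12+16+11+8 = 62
Hub → stop 2 → stop 1 → stop 3 → stop 4 → Hub: 8+7+14+16+3 = 48
Hub → stop 2 → stop 1 → stop 4 → stop 3 → Hub: 8+7+12+16+19 = 62
Hub → stop 2 → stop 3 → stop 1 → stop 4 → Hub: 8+11+14+12+3 = 48
Hub → stop 2 → stop 4 → stop 1 → stop 3 → Hub: 8+5+12+14+19 = 58
Hub → stop 3 → stop 1 → stop 2 → stop 4 → Hub: 19+14+7+5+3 = 48
Hub → stop 3 → stop 2 → stop 1 → stop 4 → Hub: 19+11+7+12+3 = 52
The minimum is 48.
One optimal route: Hub → stop 1 → stop 3 → stop 2 → stop 4 → Hub (or its reverse).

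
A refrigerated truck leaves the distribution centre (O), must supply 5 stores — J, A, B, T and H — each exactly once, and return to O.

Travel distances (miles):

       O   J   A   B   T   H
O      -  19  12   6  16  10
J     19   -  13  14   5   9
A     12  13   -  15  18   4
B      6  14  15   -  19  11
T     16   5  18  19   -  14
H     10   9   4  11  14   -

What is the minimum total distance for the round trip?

55 miles — the shortest possible round trip.

There are 60 distinct closed tours to check (reversals are equivalent).
O→J→A→B→T→H→O: 19+13+15+19+14+10 = 90
O→J→A→B→H→T→O: 19+13+15+11+14+16 = 88
O→J→A→T→B→H→O: 19+13+18+19+11+10 = 90
O→J→A→T→H→B→O: 19+13+18+14+11+6 = 81
O→J→A→H→B→T→O: 19+13+4+11+19+16 = 82
O→J→A→H→T→B→O: 19+13+4+14+19+6 = 75
O→J→B→A→T→H→O: 19+14+15+18+14+10 = 90
O→J→B→A→H→T→O: 19+14+15+4+14+16 = 82
O→J→B→T→A→H→O: 19+14+19+18+4+10 = 84
O→J→B→T→H→A→O: 19+14+19+14+4+12 = 82
O→J→B→H→A→T→O: 19+14+11+4+18+16 = 82
O→J→B→H→T→A→O: 19+14+11+14+18+12 = 88
O→J→T→A→B→H→O: 19+5+18+15+11+10 = 78
O→J→T→A→H→B→O: 19+5+18+4+11+6 = 63
… (46 more)
O→A→H→J→T→B→O: 12+4+9+5+19+6 = 55  ← best
The minimum is 55.
One optimal route: O → A → H → J → T → B → O (or its reverse).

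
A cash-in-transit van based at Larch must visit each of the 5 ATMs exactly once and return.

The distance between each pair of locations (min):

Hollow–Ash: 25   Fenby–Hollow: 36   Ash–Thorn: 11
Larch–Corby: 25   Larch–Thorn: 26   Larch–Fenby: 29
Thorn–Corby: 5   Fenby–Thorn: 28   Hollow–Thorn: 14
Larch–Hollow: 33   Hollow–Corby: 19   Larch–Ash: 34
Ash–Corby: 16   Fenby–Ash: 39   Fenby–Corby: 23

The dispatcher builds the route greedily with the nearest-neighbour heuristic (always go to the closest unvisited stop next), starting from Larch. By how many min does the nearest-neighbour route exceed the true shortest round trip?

Larch: Corby=25, Thorn=26, Fenby=29, Hollow=33, Ash=34 ⇒ Corby
Corby: Thorn=5, Ash=16, Hollow=19, Fenby=23 ⇒ Thorn
Thorn: Ash=11, Hollow=14, Fenby=28 ⇒ Ash
Ash: Hollow=25, Fenby=39 ⇒ Hollow
Hollow: Fenby=36 ⇒ Fenby
NN route Larch → Corby → Thorn → Ash → Hollow → Fenby → Larch costs 131.
Optimal: Larch → Fenby → Corby → Ash → Thorn → Hollow → Larch costs 126 (by enumerating all 60 distinct tours).
Excess = 131 − 126 = 5.

Excess over optimum: 5 min.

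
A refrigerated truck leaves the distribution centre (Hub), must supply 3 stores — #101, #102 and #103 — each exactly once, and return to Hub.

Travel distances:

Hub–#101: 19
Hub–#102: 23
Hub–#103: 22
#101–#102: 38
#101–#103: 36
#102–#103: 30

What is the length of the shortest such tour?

There are 3 distinct closed tours to check (reversals are equivalent).
Hub-#101-#102-#103-Hub: 19+38+30+22 = 109
Hub-#101-#103-#102-Hub: 19+36+30+23 = 108
Hub-#102-#101-#103-Hub: 23+38+36+22 = 119
The minimum is 108.
One optimal route: Hub → #101 → #103 → #102 → Hub (or its reverse).

108 — the shortest possible round trip.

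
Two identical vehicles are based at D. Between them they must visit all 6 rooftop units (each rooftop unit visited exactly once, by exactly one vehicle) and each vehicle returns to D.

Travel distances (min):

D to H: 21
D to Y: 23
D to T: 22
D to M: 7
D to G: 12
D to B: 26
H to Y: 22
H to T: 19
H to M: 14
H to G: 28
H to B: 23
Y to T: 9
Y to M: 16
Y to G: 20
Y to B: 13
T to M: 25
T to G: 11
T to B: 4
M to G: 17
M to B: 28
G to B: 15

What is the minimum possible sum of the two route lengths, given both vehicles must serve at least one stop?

Minimum combined distance: 97 min.

Check every non-empty split of the stops between the two vehicles; for each half take its own optimal tour:
  {H} + {Y, T, M, G, B}: 42 + 63 = 105
  {Y} + {H, T, M, G, B}: 46 + 71 = 117
  {H, Y} + {T, M, G, B}: 66 + 62 = 128
  {T} + {H, Y, M, G, B}: 44 + 83 = 127
  {H, T} + {Y, M, G, B}: 62 + 63 = 125
  {Y, T} + {H, M, G, B}: 54 + 71 = 125
  … (31 splits in total)
  {M} + {H, Y, T, G, B}: 14 + 83 = 97  ← best
Best: vehicle 1 D → M → D = 14; vehicle 2 D → H → Y → T → B → G → D = 83; combined 97.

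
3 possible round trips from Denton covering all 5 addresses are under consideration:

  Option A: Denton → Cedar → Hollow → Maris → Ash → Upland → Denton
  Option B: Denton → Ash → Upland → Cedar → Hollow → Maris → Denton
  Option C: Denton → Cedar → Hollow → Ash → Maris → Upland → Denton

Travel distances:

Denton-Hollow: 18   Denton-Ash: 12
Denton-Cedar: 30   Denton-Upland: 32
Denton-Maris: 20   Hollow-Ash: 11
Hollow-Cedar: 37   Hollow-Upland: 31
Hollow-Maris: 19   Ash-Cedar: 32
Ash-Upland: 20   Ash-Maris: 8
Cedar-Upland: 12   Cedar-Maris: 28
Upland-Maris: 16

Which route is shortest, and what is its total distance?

120 — Option B is the shortest.

Option A: 30 + 37 + 19 + 8 + 20 + 32 = 146
Option B: 12 + 20 + 12 + 37 + 19 + 20 = 120
Option C: 30 + 37 + 11 + 8 + 16 + 32 = 134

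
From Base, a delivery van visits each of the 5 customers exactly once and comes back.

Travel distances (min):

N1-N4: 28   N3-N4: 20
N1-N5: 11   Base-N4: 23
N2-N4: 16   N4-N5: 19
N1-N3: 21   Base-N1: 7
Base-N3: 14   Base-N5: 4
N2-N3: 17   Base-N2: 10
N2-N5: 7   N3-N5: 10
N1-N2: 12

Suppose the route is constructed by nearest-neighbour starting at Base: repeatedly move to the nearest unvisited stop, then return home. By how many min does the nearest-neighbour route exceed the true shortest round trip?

The nearest-neighbour route is 18 min longer than optimal.

From Base: N5=4, N1=7, N2=10, N3=14, N4=23 → choose N5 (4).
From N5: N2=7, N3=10, N1=11, N4=19 → choose N2 (7).
From N2: N1=12, N4=16, N3=17 → choose N1 (12).
From N1: N3=21, N4=28 → choose N3 (21).
From N3: N4=20 → choose N4 (20).
NN route Base → N5 → N2 → N1 → N3 → N4 → Base costs 87.
Optimal: Base → N1 → N2 → N4 → N3 → N5 → Base costs 69 (by enumerating all 60 distinct tours).
Excess = 87 − 69 = 18.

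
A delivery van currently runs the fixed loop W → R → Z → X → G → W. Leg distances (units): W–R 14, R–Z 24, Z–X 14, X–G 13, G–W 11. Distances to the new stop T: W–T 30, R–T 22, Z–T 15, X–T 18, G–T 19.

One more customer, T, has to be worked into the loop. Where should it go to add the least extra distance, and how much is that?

Insertion cost between consecutive stops i–j is d(i,T) + d(T,j) − d(i,j):
  between W and R: 30 + 22 − 14 = 38
  between R and Z: 22 + 15 − 24 = 13
  between Z and X: 15 + 18 − 14 = 19
  between X and G: 18 + 19 − 13 = 24
  between G and W: 19 + 30 − 11 = 38
Cheapest insertion is between R and Z, adding 13.
New total = 76 + 13 = 89.

Minimum extra distance: 13, inserting T between R and Z.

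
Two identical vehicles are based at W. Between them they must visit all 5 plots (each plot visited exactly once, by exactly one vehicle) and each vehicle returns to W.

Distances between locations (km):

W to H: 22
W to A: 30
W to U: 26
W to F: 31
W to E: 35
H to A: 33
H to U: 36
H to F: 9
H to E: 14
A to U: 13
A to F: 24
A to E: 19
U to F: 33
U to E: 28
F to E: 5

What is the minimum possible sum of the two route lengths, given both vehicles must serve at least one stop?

137 km — the smallest possible combined total.

Check every non-empty split of the stops between the two vehicles; for each half take its own optimal tour:
  {H} + {A, U, F, E}: 44 + 94 = 138
  {A} + {H, U, F, E}: 60 + 90 = 150
  {H, A} + {U, F, E}: 85 + 90 = 175
  {U} + {H, A, F, E}: 52 + 85 = 137
  {H, U} + {A, F, E}: 84 + 85 = 169
  {A, U} + {H, F, E}: 69 + 71 = 140
  … (15 splits in total)
Best: vehicle 1 W → U → W = 52; vehicle 2 W → H → F → E → A → W = 85; combined 137.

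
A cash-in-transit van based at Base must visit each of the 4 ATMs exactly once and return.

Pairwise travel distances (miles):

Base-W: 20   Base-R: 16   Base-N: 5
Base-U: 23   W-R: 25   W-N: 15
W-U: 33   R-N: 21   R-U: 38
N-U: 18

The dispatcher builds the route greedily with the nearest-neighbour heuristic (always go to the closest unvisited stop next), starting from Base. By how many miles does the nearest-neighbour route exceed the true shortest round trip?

Excess over optimum: 9 miles.

Base: N=5, R=16, W=20, U=23 ⇒ N
N: W=15, U=18, R=21 ⇒ W
W: R=25, U=33 ⇒ R
R: U=38 ⇒ U
NN route Base → N → W → R → U → Base costs 106.
Optimal: Base → R → W → N → U → Base costs 97 (by enumerating all 12 distinct tours).
Excess = 106 − 97 = 9.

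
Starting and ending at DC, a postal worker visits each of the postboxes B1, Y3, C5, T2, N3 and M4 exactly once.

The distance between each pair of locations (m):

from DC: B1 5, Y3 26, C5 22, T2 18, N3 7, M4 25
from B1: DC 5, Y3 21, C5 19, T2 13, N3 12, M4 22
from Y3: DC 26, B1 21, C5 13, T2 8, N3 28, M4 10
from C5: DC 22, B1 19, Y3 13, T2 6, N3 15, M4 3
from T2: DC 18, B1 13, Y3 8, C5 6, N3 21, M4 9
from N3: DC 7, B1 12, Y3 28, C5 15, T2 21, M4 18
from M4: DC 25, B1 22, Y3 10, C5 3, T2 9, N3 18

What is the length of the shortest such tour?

Minimum total distance: 61 m.

There are 360 distinct closed tours to check (reversals are equivalent).
DC → B1 → Y3 → C5 → T2 → N3 → M4 → DC: 5+21+13+6+21+18+25 = 109
DC → B1 → Y3 → C5 → T2 → M4 → N3 → DC: 5+21+13+6+9+18+7 = 79
DC → B1 → Y3 → C5 → N3 → T2 → M4 → DC: 5+21+13+15+21+9+25 = 109
DC → B1 → Y3 → C5 → N3 → M4 → T2 → DC: 5+21+13+15+18+9+18 = 99
DC → B1 → Y3 → C5 → M4 → T2 → N3 → DC: 5+21+13+3+9+21+7 = 79
DC → B1 → Y3 → C5 → M4 → N3 → T2 → DC: 5+21+13+3+18+21+18 = 99
DC → B1 → Y3 → T2 → C5 → N3 → M4 → DC: 5+21+8+6+15+18+25 = 98
DC → B1 → Y3 → T2 → C5 → M4 → N3 → DC: 5+21+8+6+3+18+7 = 68
… (352 more)
DC → B1 → T2 → Y3 → M4 → C5 → N3 → DC: 5+13+8+10+3+15+7 = 61  ← best
The minimum is 61.
One optimal route: DC → B1 → T2 → Y3 → M4 → C5 → N3 → DC (or its reverse).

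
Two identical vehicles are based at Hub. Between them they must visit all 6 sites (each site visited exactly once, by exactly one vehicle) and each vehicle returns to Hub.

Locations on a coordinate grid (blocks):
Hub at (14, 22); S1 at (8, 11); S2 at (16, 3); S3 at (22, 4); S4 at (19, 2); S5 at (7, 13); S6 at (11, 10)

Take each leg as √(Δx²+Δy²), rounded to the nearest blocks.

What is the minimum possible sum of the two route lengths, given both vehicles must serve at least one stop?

Try each way of splitting the stops between the two vehicles (each non-empty) and, for each split, find the best tour for each vehicle:
  {S1} + {S2, S3, S4, S5, S6}: 26 + 52 = 78
  {S2} + {S1, S3, S4, S5, S6}: 38 + 51 = 89
  {S1, S2} + {S3, S4, S5, S6}: 43 + 51 = 94
  {S3} + {S1, S2, S4, S5, S6}: 40 + 49 = 89
  {S1, S3} + {S2, S4, S5, S6}: 49 + 49 = 98
  {S2, S3} + {S1, S4, S5, S6}: 45 + 48 = 93
  … (31 splits in total)
  {S2, S3, S4} + {S1, S5, S6}: 46 + 28 = 74  ← best
Best: vehicle 1 Hub → S2 → S4 → S3 → Hub = 46; vehicle 2 Hub → S5 → S1 → S6 → Hub = 28; combined 74.

74 blocks — the smallest possible combined total.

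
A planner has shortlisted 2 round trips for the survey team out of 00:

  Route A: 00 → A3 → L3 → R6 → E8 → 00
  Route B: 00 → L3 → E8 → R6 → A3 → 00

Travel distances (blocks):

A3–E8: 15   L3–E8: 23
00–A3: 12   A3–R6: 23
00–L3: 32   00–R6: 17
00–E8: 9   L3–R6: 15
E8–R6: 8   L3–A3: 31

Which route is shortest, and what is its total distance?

Shortest is Route A, total 75 blocks.

Route A: 12 + 31 + 15 + 8 + 9 = 75
Route B: 32 + 23 + 8 + 23 + 12 = 98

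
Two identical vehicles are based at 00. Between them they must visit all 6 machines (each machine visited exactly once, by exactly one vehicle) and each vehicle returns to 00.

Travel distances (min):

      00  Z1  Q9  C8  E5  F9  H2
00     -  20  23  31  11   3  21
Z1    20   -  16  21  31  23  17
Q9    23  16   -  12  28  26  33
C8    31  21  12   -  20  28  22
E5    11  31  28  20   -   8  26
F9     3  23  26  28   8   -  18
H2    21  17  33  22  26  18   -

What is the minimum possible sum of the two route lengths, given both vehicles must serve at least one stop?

There are 2^5 − 1 = 31 ways to divide the 6 stops into two non-empty groups. For each, the best each vehicle can do is its own shortest tour through its group:
  {Z1} + {Q9, C8, E5, F9, H2}: 40 + 94 = 134
  {Q9} + {Z1, C8, E5, F9, H2}: 46 + 90 = 136
  {Z1, Q9} + {C8, E5, F9, H2}: 59 + 74 = 133
  {C8} + {Z1, Q9, E5, F9, H2}: 62 + 93 = 155
  {Z1, C8} + {Q9, E5, F9, H2}: 72 + 93 = 165
  {Q9, C8} + {Z1, E5, F9, H2}: 66 + 74 = 140
  … (31 splits in total)
  {F9} + {Z1, Q9, C8, E5, H2}: 6 + 97 = 103  ← best
Best: vehicle 1 00 → F9 → 00 = 6; vehicle 2 00 → E5 → C8 → Q9 → Z1 → H2 → 00 = 97; combined 103.

Minimum combined distance: 103 min.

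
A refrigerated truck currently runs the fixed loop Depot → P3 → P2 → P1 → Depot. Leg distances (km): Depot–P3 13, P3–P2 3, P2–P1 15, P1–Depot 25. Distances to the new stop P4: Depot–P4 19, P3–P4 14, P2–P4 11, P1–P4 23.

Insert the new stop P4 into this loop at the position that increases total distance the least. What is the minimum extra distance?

Adding 17 km by placing P4 on the P1–Depot leg.

Insertion cost between consecutive stops i–j is d(i,P4) + d(P4,j) − d(i,j):
  between Depot and P3: 19 + 14 − 13 = 20
  between P3 and P2: 14 + 11 − 3 = 22
  between P2 and P1: 11 + 23 − 15 = 19
  between P1 and Depot: 23 + 19 − 25 = 17
Cheapest insertion is between P1 and Depot, adding 17.
New total = 56 + 17 = 73.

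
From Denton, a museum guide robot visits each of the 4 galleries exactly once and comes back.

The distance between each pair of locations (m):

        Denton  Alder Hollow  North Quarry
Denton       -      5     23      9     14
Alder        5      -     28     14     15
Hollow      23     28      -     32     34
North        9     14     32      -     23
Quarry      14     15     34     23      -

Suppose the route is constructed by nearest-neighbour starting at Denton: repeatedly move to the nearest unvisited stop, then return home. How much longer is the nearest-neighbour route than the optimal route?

The nearest-neighbour route is 4 m longer than optimal.

Denton: Alder=5, North=9, Quarry=14, Hollow=23 ⇒ Alder
Alder: North=14, Quarry=15, Hollow=28 ⇒ North
North: Quarry=23, Hollow=32 ⇒ Quarry
Quarry: Hollow=34 ⇒ Hollow
NN route Denton → Alder → North → Quarry → Hollow → Denton costs 99.
Optimal: Denton → Alder → Quarry → Hollow → North → Denton costs 95 (by enumerating all 12 distinct tours).
Excess = 99 − 95 = 4.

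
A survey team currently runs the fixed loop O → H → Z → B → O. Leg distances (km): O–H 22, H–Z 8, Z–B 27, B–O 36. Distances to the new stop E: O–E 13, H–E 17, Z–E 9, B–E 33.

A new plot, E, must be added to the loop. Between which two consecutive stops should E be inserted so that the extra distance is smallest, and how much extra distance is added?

+8 km — insert E between O and H.

Insertion cost between consecutive stops i–j is d(i,E) + d(E,j) − d(i,j):
  between O and H: 13 + 17 − 22 = 8
  between H and Z: 17 + 9 − 8 = 18
  between Z and B: 9 + 33 − 27 = 15
  between B and O: 33 + 13 − 36 = 10
Cheapest insertion is between O and H, adding 8.
New total = 93 + 8 = 101.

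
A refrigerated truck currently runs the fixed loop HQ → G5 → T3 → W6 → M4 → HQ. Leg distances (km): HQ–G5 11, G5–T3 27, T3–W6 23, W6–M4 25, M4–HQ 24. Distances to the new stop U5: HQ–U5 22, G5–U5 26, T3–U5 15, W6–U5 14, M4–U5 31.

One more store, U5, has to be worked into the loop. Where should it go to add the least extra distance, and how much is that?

Insertion cost between consecutive stops i–j is d(i,U5) + d(U5,j) − d(i,j):
  between HQ and G5: 22 + 26 − 11 = 37
  between G5 and T3: 26 + 15 − 27 = 14
  between T3 and W6: 15 + 14 − 23 = 6
  between W6 and M4: 14 + 31 − 25 = 20
  between M4 and HQ: 31 + 22 − 24 = 29
Cheapest insertion is between T3 and W6, adding 6.
New total = 110 + 6 = 116.

Adding 6 km by placing U5 on the T3–W6 leg.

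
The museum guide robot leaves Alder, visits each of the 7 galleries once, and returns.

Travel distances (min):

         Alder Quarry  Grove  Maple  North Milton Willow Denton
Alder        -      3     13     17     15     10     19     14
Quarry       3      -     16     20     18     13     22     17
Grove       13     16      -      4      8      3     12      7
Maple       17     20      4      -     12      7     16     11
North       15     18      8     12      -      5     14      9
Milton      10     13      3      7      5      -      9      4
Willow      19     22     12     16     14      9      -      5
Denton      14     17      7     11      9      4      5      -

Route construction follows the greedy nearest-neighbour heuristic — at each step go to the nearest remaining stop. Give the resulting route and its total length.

Nearest-neighbour total = 68 min; route Alder → Quarry → Milton → Grove → Maple → Denton → Willow → North → Alder.

At Alder the remaining stops are Quarry 3, Milton 10, Grove 13, Denton 14, North 15, Maple 17, Willow 19; go to Quarry.
At Quarry the remaining stops are Milton 13, Grove 16, Denton 17, North 18, Maple 20, Willow 22; go to Milton.
At Milton the remaining stops are Grove 3, Denton 4, North 5, Maple 7, Willow 9; go to Grove.
At Grove the remaining stops are Maple 4, Denton 7, North 8, Willow 12; go to Maple.
At Maple the remaining stops are Denton 11, North 12, Willow 16; go to Denton.
At Denton the remaining stops are Willow 5, North 9; go to Willow.
At Willow the remaining stops are North 14; go to North.
Return North→Alder: 15.
Total = 3 + 13 + 3 + 4 + 11 + 5 + 14 + 15 = 68.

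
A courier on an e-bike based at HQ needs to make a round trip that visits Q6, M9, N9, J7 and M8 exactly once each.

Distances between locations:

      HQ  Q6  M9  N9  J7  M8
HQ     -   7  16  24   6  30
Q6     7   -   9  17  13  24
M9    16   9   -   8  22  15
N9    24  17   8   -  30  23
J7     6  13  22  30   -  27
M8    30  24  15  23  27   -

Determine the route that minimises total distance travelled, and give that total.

HQ → Q6 → M9 → N9 → J7 → M8 → HQ: 7+9+8+30+27+30 = 111
HQ → Q6 → M9 → N9 → M8 → J7 → HQ: 7+9+8+23+27+6 = 80
HQ → Q6 → M9 → J7 → N9 → M8 → HQ: 7+9+22+30+23+30 = 121
HQ → Q6 → M9 → J7 → M8 → N9 → HQ: 7+9+22+27+23+24 = 112
HQ → Q6 → M9 → M8 → N9 → J7 → HQ: 7+9+15+23+30+6 = 90
HQ → Q6 → M9 → M8 → J7 → N9 → HQ: 7+9+15+27+30+24 = 112
HQ → Q6 → N9 → M9 → J7 → M8 → HQ: 7+17+8+22+27+30 = 111
HQ → Q6 → N9 → M9 → M8 → J7 → HQ: 7+17+8+15+27+6 = 80
HQ → Q6 → N9 → J7 → M9 → M8 → HQ: 7+17+30+22+15+30 = 121
HQ → Q6 → N9 → J7 → M8 → M9 → HQ: 7+17+30+27+15+16 = 112
HQ → Q6 → N9 → M8 → M9 → J7 → HQ: 7+17+23+15+22+6 = 90
HQ → Q6 → N9 → M8 → J7 → M9 → HQ: 7+17+23+27+22+16 = 112
HQ → Q6 → J7 → M9 → N9 → M8 → HQ: 7+13+22+8+23+30 = 103
HQ → Q6 → J7 → M9 → M8 → N9 → HQ: 7+13+22+15+23+24 = 104
… (46 more)
The minimum is 80.
One optimal route: HQ → Q6 → M9 → N9 → M8 → J7 → HQ (or its reverse).

Minimum total distance: 80.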